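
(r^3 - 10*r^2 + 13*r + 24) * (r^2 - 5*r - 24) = r^5 - 15*r^4 + 39*r^3 + 199*r^2 - 432*r - 576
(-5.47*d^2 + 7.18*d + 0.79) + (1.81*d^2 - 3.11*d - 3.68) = -3.66*d^2 + 4.07*d - 2.89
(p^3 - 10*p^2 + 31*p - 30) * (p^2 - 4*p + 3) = p^5 - 14*p^4 + 74*p^3 - 184*p^2 + 213*p - 90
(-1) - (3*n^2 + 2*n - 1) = -3*n^2 - 2*n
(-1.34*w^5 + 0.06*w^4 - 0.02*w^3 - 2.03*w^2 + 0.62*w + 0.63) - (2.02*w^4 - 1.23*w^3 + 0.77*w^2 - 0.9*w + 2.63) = -1.34*w^5 - 1.96*w^4 + 1.21*w^3 - 2.8*w^2 + 1.52*w - 2.0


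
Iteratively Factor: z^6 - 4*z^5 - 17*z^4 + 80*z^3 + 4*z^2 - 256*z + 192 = (z - 4)*(z^5 - 17*z^3 + 12*z^2 + 52*z - 48) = (z - 4)*(z + 2)*(z^4 - 2*z^3 - 13*z^2 + 38*z - 24) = (z - 4)*(z - 2)*(z + 2)*(z^3 - 13*z + 12) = (z - 4)*(z - 3)*(z - 2)*(z + 2)*(z^2 + 3*z - 4) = (z - 4)*(z - 3)*(z - 2)*(z + 2)*(z + 4)*(z - 1)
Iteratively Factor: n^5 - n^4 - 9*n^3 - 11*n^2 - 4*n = (n)*(n^4 - n^3 - 9*n^2 - 11*n - 4) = n*(n + 1)*(n^3 - 2*n^2 - 7*n - 4) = n*(n + 1)^2*(n^2 - 3*n - 4) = n*(n - 4)*(n + 1)^2*(n + 1)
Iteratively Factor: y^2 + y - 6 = (y + 3)*(y - 2)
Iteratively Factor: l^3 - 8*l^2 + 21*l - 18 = (l - 3)*(l^2 - 5*l + 6) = (l - 3)^2*(l - 2)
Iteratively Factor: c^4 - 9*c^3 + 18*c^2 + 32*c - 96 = (c + 2)*(c^3 - 11*c^2 + 40*c - 48) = (c - 3)*(c + 2)*(c^2 - 8*c + 16) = (c - 4)*(c - 3)*(c + 2)*(c - 4)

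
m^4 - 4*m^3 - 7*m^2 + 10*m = m*(m - 5)*(m - 1)*(m + 2)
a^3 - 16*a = a*(a - 4)*(a + 4)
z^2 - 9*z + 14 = (z - 7)*(z - 2)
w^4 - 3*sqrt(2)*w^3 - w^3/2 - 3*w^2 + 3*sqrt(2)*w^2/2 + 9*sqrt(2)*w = w*(w - 2)*(w + 3/2)*(w - 3*sqrt(2))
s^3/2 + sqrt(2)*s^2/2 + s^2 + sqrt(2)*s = s*(s/2 + 1)*(s + sqrt(2))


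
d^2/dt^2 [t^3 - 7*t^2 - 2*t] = 6*t - 14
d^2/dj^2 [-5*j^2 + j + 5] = -10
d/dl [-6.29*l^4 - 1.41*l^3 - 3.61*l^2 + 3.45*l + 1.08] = -25.16*l^3 - 4.23*l^2 - 7.22*l + 3.45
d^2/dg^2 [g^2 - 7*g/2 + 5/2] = 2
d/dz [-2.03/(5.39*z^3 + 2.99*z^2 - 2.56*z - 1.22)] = (32.8251*z^2 + 12.1394*z - 5.1968)/(5.39*z^3 + 2.99*z^2 - 2.56*z - 1.22)^2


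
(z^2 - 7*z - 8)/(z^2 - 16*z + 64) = (z + 1)/(z - 8)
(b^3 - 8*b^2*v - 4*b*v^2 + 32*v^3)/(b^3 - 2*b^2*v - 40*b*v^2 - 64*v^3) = (b - 2*v)/(b + 4*v)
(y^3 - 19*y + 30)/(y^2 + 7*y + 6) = (y^3 - 19*y + 30)/(y^2 + 7*y + 6)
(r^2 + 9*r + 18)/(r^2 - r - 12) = (r + 6)/(r - 4)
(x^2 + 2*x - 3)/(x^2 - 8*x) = (x^2 + 2*x - 3)/(x*(x - 8))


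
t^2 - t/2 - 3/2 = (t - 3/2)*(t + 1)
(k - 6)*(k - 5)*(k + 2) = k^3 - 9*k^2 + 8*k + 60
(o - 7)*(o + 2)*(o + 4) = o^3 - o^2 - 34*o - 56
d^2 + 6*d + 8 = (d + 2)*(d + 4)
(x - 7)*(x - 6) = x^2 - 13*x + 42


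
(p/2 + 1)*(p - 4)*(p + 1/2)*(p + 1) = p^4/2 - p^3/4 - 21*p^2/4 - 13*p/2 - 2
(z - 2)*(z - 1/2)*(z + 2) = z^3 - z^2/2 - 4*z + 2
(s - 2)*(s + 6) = s^2 + 4*s - 12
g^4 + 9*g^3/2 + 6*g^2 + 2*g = g*(g + 1/2)*(g + 2)^2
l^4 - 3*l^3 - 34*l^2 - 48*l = l*(l - 8)*(l + 2)*(l + 3)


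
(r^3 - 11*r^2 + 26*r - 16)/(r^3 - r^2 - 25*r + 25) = (r^2 - 10*r + 16)/(r^2 - 25)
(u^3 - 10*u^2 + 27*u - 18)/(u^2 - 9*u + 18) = u - 1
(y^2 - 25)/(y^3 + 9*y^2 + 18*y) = (y^2 - 25)/(y*(y^2 + 9*y + 18))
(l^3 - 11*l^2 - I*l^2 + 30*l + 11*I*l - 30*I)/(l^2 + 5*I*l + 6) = (l^2 - 11*l + 30)/(l + 6*I)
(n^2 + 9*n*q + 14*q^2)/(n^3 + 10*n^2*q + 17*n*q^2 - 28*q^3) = (-n - 2*q)/(-n^2 - 3*n*q + 4*q^2)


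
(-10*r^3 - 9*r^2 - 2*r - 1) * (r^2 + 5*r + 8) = -10*r^5 - 59*r^4 - 127*r^3 - 83*r^2 - 21*r - 8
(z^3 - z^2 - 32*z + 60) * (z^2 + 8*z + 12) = z^5 + 7*z^4 - 28*z^3 - 208*z^2 + 96*z + 720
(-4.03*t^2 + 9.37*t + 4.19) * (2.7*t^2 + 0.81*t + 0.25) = -10.881*t^4 + 22.0347*t^3 + 17.8952*t^2 + 5.7364*t + 1.0475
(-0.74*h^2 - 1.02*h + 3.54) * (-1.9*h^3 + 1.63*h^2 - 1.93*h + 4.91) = 1.406*h^5 + 0.7318*h^4 - 6.9604*h^3 + 4.1054*h^2 - 11.8404*h + 17.3814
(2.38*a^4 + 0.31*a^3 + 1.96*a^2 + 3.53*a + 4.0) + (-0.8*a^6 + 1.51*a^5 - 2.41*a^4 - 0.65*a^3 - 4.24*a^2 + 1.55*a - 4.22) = -0.8*a^6 + 1.51*a^5 - 0.0300000000000002*a^4 - 0.34*a^3 - 2.28*a^2 + 5.08*a - 0.22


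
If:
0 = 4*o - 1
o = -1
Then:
No Solution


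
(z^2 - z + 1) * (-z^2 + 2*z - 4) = -z^4 + 3*z^3 - 7*z^2 + 6*z - 4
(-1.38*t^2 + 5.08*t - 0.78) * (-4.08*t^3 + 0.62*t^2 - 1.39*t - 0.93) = 5.6304*t^5 - 21.582*t^4 + 8.2502*t^3 - 6.2614*t^2 - 3.6402*t + 0.7254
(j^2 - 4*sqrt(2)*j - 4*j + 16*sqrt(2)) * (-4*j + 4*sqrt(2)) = -4*j^3 + 16*j^2 + 20*sqrt(2)*j^2 - 80*sqrt(2)*j - 32*j + 128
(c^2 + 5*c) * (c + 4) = c^3 + 9*c^2 + 20*c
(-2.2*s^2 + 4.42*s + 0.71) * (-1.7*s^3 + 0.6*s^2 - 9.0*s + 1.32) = 3.74*s^5 - 8.834*s^4 + 21.245*s^3 - 42.258*s^2 - 0.555599999999999*s + 0.9372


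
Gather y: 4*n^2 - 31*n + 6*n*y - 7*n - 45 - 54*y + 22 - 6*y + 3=4*n^2 - 38*n + y*(6*n - 60) - 20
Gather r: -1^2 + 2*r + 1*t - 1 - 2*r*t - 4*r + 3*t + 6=r*(-2*t - 2) + 4*t + 4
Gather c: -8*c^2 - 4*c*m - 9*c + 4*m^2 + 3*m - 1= -8*c^2 + c*(-4*m - 9) + 4*m^2 + 3*m - 1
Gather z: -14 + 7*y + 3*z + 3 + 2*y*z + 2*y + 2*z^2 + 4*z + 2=9*y + 2*z^2 + z*(2*y + 7) - 9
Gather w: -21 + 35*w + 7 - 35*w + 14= 0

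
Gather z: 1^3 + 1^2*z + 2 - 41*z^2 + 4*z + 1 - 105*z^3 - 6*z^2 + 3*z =-105*z^3 - 47*z^2 + 8*z + 4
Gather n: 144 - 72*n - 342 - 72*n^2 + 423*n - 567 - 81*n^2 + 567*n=-153*n^2 + 918*n - 765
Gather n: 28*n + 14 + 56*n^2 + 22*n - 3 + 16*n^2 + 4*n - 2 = 72*n^2 + 54*n + 9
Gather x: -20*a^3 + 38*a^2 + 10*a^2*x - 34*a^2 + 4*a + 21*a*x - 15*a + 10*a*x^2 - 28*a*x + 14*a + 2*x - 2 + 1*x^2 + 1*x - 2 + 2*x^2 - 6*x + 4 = -20*a^3 + 4*a^2 + 3*a + x^2*(10*a + 3) + x*(10*a^2 - 7*a - 3)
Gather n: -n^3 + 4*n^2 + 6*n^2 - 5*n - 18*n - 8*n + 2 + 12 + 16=-n^3 + 10*n^2 - 31*n + 30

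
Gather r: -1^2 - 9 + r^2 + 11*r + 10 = r^2 + 11*r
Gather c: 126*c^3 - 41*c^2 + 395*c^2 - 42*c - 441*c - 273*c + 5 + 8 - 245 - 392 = 126*c^3 + 354*c^2 - 756*c - 624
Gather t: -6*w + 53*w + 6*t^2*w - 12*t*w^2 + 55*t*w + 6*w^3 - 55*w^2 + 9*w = 6*t^2*w + t*(-12*w^2 + 55*w) + 6*w^3 - 55*w^2 + 56*w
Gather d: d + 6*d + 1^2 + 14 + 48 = 7*d + 63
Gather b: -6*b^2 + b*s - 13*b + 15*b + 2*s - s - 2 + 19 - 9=-6*b^2 + b*(s + 2) + s + 8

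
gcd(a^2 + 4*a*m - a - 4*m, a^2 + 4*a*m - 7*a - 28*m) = a + 4*m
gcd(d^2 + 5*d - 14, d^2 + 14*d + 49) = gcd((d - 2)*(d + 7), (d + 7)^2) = d + 7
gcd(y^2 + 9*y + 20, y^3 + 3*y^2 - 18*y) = 1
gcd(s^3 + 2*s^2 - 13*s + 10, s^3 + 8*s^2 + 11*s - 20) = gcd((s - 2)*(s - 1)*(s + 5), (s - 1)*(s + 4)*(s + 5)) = s^2 + 4*s - 5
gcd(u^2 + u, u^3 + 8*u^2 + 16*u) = u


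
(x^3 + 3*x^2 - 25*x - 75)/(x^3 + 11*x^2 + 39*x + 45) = (x - 5)/(x + 3)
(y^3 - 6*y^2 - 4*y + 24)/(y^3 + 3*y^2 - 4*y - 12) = (y - 6)/(y + 3)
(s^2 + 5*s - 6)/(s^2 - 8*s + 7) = (s + 6)/(s - 7)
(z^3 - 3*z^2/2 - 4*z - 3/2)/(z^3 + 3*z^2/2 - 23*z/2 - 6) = (z + 1)/(z + 4)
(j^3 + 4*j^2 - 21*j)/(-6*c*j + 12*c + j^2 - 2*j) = j*(-j^2 - 4*j + 21)/(6*c*j - 12*c - j^2 + 2*j)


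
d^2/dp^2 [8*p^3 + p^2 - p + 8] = 48*p + 2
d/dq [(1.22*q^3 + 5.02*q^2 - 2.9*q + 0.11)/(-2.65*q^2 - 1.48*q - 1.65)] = (-3.233*q^4 - 3.6112*q^3 - 21.1536*q^2 - 15.983*q + 4.9478)/(7.0225*q^4 + 7.844*q^3 + 10.9354*q^2 + 4.884*q + 2.7225)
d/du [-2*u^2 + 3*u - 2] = 3 - 4*u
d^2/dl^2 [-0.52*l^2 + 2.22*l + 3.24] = -1.04000000000000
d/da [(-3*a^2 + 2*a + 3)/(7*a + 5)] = (-21*a^2 - 30*a - 11)/(49*a^2 + 70*a + 25)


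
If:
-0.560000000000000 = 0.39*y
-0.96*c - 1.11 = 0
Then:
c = -1.16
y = -1.44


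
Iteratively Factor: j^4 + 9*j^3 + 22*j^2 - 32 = (j + 2)*(j^3 + 7*j^2 + 8*j - 16) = (j + 2)*(j + 4)*(j^2 + 3*j - 4) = (j + 2)*(j + 4)^2*(j - 1)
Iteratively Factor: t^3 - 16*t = (t - 4)*(t^2 + 4*t) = (t - 4)*(t + 4)*(t)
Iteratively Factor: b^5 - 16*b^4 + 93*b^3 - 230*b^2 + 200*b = (b - 5)*(b^4 - 11*b^3 + 38*b^2 - 40*b) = (b - 5)*(b - 4)*(b^3 - 7*b^2 + 10*b) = b*(b - 5)*(b - 4)*(b^2 - 7*b + 10) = b*(b - 5)*(b - 4)*(b - 2)*(b - 5)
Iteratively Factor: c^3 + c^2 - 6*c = (c + 3)*(c^2 - 2*c) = (c - 2)*(c + 3)*(c)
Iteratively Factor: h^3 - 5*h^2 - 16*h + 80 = (h - 4)*(h^2 - h - 20) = (h - 5)*(h - 4)*(h + 4)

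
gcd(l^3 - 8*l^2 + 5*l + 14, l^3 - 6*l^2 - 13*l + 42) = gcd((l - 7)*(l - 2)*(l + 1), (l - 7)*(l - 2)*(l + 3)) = l^2 - 9*l + 14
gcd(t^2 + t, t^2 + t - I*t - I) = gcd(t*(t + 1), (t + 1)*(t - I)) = t + 1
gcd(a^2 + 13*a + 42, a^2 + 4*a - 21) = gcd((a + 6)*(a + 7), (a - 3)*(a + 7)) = a + 7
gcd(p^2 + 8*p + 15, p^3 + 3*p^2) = p + 3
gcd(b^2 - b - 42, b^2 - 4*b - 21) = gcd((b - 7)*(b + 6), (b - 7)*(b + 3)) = b - 7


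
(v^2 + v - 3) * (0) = 0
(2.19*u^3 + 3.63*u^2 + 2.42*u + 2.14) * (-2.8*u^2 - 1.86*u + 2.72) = -6.132*u^5 - 14.2374*u^4 - 7.571*u^3 - 0.6196*u^2 + 2.602*u + 5.8208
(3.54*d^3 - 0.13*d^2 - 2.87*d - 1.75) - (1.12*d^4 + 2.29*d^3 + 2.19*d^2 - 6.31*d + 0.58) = -1.12*d^4 + 1.25*d^3 - 2.32*d^2 + 3.44*d - 2.33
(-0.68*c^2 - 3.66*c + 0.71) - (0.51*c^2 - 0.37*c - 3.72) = -1.19*c^2 - 3.29*c + 4.43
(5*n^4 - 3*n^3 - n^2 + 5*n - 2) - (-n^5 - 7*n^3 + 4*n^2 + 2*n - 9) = n^5 + 5*n^4 + 4*n^3 - 5*n^2 + 3*n + 7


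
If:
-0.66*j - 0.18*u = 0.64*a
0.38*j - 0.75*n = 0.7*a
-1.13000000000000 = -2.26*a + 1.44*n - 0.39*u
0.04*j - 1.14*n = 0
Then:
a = -0.55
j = -1.09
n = -0.04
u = 5.94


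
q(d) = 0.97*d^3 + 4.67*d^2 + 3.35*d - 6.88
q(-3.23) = -1.67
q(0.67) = -2.25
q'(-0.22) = 1.44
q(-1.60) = -4.26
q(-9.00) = -365.89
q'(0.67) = 10.91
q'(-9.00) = 155.00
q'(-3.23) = 3.54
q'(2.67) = 49.03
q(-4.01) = -7.77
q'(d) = 2.91*d^2 + 9.34*d + 3.35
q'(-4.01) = 12.69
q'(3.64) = 75.90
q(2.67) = 53.82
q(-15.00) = -2280.13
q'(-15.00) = 518.00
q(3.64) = 113.97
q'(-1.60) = -4.14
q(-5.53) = -46.63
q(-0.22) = -7.40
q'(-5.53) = 40.69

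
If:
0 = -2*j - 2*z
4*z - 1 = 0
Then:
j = -1/4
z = 1/4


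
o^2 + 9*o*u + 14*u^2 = (o + 2*u)*(o + 7*u)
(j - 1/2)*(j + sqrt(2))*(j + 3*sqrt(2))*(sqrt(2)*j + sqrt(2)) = sqrt(2)*j^4 + sqrt(2)*j^3/2 + 8*j^3 + 4*j^2 + 11*sqrt(2)*j^2/2 - 4*j + 3*sqrt(2)*j - 3*sqrt(2)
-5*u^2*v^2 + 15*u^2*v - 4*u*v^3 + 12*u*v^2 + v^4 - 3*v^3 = v*(-5*u + v)*(u + v)*(v - 3)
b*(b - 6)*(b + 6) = b^3 - 36*b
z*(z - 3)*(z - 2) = z^3 - 5*z^2 + 6*z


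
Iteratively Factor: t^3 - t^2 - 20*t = (t + 4)*(t^2 - 5*t) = (t - 5)*(t + 4)*(t)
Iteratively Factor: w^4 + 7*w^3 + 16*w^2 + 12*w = (w)*(w^3 + 7*w^2 + 16*w + 12) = w*(w + 3)*(w^2 + 4*w + 4) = w*(w + 2)*(w + 3)*(w + 2)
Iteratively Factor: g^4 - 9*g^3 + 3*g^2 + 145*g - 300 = (g + 4)*(g^3 - 13*g^2 + 55*g - 75) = (g - 3)*(g + 4)*(g^2 - 10*g + 25) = (g - 5)*(g - 3)*(g + 4)*(g - 5)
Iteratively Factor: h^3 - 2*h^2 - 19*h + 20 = (h - 5)*(h^2 + 3*h - 4) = (h - 5)*(h + 4)*(h - 1)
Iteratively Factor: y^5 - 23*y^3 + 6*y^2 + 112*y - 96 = (y + 3)*(y^4 - 3*y^3 - 14*y^2 + 48*y - 32) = (y - 1)*(y + 3)*(y^3 - 2*y^2 - 16*y + 32) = (y - 4)*(y - 1)*(y + 3)*(y^2 + 2*y - 8) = (y - 4)*(y - 2)*(y - 1)*(y + 3)*(y + 4)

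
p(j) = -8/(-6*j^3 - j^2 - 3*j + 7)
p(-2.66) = -0.07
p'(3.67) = -0.02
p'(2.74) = -0.07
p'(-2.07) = -0.16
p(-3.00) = -0.05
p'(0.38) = -1.75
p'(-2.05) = -0.16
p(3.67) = 0.03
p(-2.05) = -0.13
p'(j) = -8*(18*j^2 + 2*j + 3)/(-6*j^3 - j^2 - 3*j + 7)^2 = 8*(-18*j^2 - 2*j - 3)/(6*j^3 + j^2 + 3*j - 7)^2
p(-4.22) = -0.02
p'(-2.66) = -0.07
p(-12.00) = 0.00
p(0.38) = -1.49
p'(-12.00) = 0.00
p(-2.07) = -0.13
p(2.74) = 0.06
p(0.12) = -1.21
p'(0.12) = -0.64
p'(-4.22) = -0.01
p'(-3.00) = -0.04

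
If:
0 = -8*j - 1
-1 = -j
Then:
No Solution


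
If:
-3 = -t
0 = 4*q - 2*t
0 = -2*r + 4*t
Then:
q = 3/2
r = 6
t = 3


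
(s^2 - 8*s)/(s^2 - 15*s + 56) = s/(s - 7)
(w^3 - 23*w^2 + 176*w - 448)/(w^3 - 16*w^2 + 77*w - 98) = (w^2 - 16*w + 64)/(w^2 - 9*w + 14)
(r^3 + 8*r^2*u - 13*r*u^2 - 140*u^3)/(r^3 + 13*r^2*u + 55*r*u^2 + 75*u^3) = (r^2 + 3*r*u - 28*u^2)/(r^2 + 8*r*u + 15*u^2)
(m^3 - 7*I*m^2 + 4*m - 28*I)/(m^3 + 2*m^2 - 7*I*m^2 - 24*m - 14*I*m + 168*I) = (m^2 + 4)/(m^2 + 2*m - 24)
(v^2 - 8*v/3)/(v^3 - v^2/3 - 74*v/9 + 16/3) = 3*v/(3*v^2 + 7*v - 6)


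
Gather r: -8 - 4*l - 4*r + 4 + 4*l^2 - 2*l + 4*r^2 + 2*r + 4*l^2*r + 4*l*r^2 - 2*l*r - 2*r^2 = 4*l^2 - 6*l + r^2*(4*l + 2) + r*(4*l^2 - 2*l - 2) - 4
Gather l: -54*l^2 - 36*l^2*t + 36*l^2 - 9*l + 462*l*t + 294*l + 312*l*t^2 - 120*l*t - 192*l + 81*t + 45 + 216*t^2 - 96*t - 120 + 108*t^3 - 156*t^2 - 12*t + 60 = l^2*(-36*t - 18) + l*(312*t^2 + 342*t + 93) + 108*t^3 + 60*t^2 - 27*t - 15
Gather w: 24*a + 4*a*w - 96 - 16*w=24*a + w*(4*a - 16) - 96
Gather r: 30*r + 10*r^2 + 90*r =10*r^2 + 120*r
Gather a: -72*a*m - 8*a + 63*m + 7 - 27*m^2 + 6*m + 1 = a*(-72*m - 8) - 27*m^2 + 69*m + 8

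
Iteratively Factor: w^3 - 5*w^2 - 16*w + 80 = (w - 5)*(w^2 - 16) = (w - 5)*(w + 4)*(w - 4)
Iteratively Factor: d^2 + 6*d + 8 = (d + 2)*(d + 4)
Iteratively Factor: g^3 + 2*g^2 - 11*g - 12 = (g - 3)*(g^2 + 5*g + 4) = (g - 3)*(g + 1)*(g + 4)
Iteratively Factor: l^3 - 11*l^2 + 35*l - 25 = (l - 5)*(l^2 - 6*l + 5) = (l - 5)*(l - 1)*(l - 5)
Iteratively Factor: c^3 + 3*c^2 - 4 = (c + 2)*(c^2 + c - 2) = (c + 2)^2*(c - 1)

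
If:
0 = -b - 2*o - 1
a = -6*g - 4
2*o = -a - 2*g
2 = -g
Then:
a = 8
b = 3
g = -2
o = -2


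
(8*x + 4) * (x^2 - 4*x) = 8*x^3 - 28*x^2 - 16*x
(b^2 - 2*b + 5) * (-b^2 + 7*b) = -b^4 + 9*b^3 - 19*b^2 + 35*b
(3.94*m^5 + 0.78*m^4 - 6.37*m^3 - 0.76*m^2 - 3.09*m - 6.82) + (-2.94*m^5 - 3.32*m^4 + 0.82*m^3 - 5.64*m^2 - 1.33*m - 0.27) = 1.0*m^5 - 2.54*m^4 - 5.55*m^3 - 6.4*m^2 - 4.42*m - 7.09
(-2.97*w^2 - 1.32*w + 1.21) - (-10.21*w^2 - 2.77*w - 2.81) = 7.24*w^2 + 1.45*w + 4.02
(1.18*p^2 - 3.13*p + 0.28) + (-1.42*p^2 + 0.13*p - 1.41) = -0.24*p^2 - 3.0*p - 1.13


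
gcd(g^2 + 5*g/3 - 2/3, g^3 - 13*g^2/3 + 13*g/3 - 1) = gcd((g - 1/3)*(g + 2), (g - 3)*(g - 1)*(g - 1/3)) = g - 1/3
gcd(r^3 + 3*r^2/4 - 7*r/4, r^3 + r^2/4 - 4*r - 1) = 1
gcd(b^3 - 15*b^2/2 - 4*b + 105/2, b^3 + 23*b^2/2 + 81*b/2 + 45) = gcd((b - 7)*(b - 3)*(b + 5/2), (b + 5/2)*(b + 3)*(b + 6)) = b + 5/2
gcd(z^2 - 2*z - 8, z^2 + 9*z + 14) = z + 2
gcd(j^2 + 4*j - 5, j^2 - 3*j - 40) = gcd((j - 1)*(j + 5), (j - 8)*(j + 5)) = j + 5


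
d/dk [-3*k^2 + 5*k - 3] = 5 - 6*k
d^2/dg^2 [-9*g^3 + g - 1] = -54*g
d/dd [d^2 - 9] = 2*d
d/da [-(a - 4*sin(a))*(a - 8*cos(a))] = -(a - 4*sin(a))*(8*sin(a) + 1) + (a - 8*cos(a))*(4*cos(a) - 1)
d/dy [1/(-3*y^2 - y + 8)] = (6*y + 1)/(3*y^2 + y - 8)^2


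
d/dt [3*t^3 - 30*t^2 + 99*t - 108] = 9*t^2 - 60*t + 99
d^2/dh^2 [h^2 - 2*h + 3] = 2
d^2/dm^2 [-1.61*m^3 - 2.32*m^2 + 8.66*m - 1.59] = -9.66*m - 4.64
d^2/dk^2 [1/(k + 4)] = 2/(k + 4)^3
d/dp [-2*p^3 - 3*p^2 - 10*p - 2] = -6*p^2 - 6*p - 10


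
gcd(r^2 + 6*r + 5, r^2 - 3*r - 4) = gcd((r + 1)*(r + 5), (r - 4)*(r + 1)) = r + 1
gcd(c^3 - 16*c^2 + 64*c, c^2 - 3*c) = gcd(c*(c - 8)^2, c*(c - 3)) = c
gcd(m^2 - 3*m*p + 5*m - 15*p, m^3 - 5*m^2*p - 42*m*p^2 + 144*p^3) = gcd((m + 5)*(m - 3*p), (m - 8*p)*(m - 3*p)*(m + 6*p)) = -m + 3*p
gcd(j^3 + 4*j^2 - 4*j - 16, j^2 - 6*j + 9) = 1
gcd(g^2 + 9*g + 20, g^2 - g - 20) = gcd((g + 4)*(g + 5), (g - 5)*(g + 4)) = g + 4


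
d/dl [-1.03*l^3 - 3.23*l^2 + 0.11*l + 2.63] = -3.09*l^2 - 6.46*l + 0.11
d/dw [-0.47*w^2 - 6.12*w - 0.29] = -0.94*w - 6.12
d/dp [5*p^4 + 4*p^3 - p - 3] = 20*p^3 + 12*p^2 - 1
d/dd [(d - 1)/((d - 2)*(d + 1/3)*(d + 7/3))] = 9*(-18*d^3 + 21*d^2 + 12*d - 55)/(81*d^6 + 108*d^5 - 702*d^4 - 744*d^3 + 1513*d^2 + 1148*d + 196)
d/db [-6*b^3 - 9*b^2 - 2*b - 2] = -18*b^2 - 18*b - 2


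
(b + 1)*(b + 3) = b^2 + 4*b + 3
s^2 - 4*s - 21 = (s - 7)*(s + 3)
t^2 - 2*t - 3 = (t - 3)*(t + 1)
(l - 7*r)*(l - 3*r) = l^2 - 10*l*r + 21*r^2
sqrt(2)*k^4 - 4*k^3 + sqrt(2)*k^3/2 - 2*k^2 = k^2*(k - 2*sqrt(2))*(sqrt(2)*k + sqrt(2)/2)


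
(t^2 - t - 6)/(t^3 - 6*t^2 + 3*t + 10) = (t^2 - t - 6)/(t^3 - 6*t^2 + 3*t + 10)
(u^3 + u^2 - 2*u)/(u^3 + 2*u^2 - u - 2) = u/(u + 1)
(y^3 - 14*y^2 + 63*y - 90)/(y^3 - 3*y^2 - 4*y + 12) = (y^2 - 11*y + 30)/(y^2 - 4)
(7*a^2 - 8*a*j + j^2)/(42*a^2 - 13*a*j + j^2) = (a - j)/(6*a - j)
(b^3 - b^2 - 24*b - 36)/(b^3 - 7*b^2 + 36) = (b + 3)/(b - 3)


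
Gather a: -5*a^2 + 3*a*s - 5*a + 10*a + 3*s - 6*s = -5*a^2 + a*(3*s + 5) - 3*s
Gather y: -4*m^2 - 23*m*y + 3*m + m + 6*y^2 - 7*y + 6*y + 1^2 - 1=-4*m^2 + 4*m + 6*y^2 + y*(-23*m - 1)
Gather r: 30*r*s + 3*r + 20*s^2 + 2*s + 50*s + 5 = r*(30*s + 3) + 20*s^2 + 52*s + 5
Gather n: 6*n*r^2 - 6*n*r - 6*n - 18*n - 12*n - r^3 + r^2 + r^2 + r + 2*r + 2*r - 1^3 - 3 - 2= n*(6*r^2 - 6*r - 36) - r^3 + 2*r^2 + 5*r - 6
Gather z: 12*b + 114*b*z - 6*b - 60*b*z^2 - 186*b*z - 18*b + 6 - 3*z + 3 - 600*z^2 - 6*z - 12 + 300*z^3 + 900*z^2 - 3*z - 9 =-12*b + 300*z^3 + z^2*(300 - 60*b) + z*(-72*b - 12) - 12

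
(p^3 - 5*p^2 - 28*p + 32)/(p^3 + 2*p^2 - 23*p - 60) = (p^2 - 9*p + 8)/(p^2 - 2*p - 15)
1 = 1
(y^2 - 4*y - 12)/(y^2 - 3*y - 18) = (y + 2)/(y + 3)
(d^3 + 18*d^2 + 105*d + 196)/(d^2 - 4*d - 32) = (d^2 + 14*d + 49)/(d - 8)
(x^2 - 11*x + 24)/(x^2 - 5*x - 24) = (x - 3)/(x + 3)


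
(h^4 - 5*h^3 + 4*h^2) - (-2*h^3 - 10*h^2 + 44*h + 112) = h^4 - 3*h^3 + 14*h^2 - 44*h - 112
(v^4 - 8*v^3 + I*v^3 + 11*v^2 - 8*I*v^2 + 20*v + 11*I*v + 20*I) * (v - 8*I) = v^5 - 8*v^4 - 7*I*v^4 + 19*v^3 + 56*I*v^3 - 44*v^2 - 77*I*v^2 + 88*v - 140*I*v + 160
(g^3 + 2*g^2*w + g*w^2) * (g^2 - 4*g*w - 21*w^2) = g^5 - 2*g^4*w - 28*g^3*w^2 - 46*g^2*w^3 - 21*g*w^4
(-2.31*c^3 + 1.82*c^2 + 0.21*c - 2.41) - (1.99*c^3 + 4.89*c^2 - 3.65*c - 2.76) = -4.3*c^3 - 3.07*c^2 + 3.86*c + 0.35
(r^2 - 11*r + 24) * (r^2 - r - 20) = r^4 - 12*r^3 + 15*r^2 + 196*r - 480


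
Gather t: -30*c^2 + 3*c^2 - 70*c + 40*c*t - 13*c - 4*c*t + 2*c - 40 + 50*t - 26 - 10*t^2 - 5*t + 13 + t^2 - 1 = -27*c^2 - 81*c - 9*t^2 + t*(36*c + 45) - 54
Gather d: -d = -d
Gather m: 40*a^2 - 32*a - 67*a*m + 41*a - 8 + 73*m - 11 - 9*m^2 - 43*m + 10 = 40*a^2 + 9*a - 9*m^2 + m*(30 - 67*a) - 9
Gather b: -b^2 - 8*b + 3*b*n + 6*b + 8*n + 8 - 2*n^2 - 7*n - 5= -b^2 + b*(3*n - 2) - 2*n^2 + n + 3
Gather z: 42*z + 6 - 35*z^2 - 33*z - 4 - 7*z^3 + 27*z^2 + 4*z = -7*z^3 - 8*z^2 + 13*z + 2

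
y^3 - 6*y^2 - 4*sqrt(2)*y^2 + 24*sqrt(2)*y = y*(y - 6)*(y - 4*sqrt(2))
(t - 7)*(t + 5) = t^2 - 2*t - 35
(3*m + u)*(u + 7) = 3*m*u + 21*m + u^2 + 7*u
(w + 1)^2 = w^2 + 2*w + 1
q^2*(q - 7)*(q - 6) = q^4 - 13*q^3 + 42*q^2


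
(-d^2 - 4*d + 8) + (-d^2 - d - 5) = -2*d^2 - 5*d + 3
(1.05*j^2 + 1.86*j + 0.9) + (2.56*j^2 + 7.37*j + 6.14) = 3.61*j^2 + 9.23*j + 7.04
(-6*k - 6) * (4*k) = -24*k^2 - 24*k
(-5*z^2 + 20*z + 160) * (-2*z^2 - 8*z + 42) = 10*z^4 - 690*z^2 - 440*z + 6720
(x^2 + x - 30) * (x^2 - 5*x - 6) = x^4 - 4*x^3 - 41*x^2 + 144*x + 180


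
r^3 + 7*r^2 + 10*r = r*(r + 2)*(r + 5)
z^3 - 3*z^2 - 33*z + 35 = (z - 7)*(z - 1)*(z + 5)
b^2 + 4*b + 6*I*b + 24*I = (b + 4)*(b + 6*I)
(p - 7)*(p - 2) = p^2 - 9*p + 14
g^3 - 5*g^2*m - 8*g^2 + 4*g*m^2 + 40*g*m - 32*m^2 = (g - 8)*(g - 4*m)*(g - m)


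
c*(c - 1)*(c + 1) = c^3 - c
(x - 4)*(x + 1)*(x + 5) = x^3 + 2*x^2 - 19*x - 20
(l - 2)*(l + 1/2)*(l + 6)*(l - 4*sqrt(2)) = l^4 - 4*sqrt(2)*l^3 + 9*l^3/2 - 18*sqrt(2)*l^2 - 10*l^2 - 6*l + 40*sqrt(2)*l + 24*sqrt(2)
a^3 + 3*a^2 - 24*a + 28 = (a - 2)^2*(a + 7)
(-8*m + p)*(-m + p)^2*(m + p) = -8*m^4 + 9*m^3*p + 7*m^2*p^2 - 9*m*p^3 + p^4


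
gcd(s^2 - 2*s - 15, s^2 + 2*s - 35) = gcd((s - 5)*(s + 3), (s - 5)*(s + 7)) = s - 5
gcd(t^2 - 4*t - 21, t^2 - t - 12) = t + 3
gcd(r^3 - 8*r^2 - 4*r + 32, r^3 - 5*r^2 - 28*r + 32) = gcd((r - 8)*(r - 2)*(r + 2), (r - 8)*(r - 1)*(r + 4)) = r - 8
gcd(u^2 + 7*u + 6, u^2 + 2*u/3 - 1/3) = u + 1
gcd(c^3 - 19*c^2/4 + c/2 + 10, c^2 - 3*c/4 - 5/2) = c^2 - 3*c/4 - 5/2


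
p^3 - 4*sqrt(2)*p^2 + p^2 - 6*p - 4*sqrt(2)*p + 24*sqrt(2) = (p - 2)*(p + 3)*(p - 4*sqrt(2))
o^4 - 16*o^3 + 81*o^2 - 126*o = o*(o - 7)*(o - 6)*(o - 3)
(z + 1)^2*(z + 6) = z^3 + 8*z^2 + 13*z + 6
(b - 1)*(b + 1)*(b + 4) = b^3 + 4*b^2 - b - 4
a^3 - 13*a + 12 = (a - 3)*(a - 1)*(a + 4)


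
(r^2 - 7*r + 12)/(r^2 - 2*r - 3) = (r - 4)/(r + 1)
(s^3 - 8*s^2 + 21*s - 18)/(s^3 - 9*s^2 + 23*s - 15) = (s^2 - 5*s + 6)/(s^2 - 6*s + 5)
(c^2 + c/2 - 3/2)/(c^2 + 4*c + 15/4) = 2*(c - 1)/(2*c + 5)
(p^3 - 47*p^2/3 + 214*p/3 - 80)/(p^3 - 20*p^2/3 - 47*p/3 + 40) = (p - 6)/(p + 3)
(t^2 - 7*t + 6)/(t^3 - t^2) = (t - 6)/t^2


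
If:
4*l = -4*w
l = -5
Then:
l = -5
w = 5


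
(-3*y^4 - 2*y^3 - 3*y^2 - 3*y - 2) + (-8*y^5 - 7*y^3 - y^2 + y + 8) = -8*y^5 - 3*y^4 - 9*y^3 - 4*y^2 - 2*y + 6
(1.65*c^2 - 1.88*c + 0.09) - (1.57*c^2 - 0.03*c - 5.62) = 0.0799999999999998*c^2 - 1.85*c + 5.71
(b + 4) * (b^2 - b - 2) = b^3 + 3*b^2 - 6*b - 8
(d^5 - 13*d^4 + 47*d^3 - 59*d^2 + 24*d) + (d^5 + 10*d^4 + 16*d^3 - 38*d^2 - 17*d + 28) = 2*d^5 - 3*d^4 + 63*d^3 - 97*d^2 + 7*d + 28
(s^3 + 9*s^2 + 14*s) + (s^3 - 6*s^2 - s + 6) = 2*s^3 + 3*s^2 + 13*s + 6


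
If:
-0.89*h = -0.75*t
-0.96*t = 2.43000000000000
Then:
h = -2.13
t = -2.53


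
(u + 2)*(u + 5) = u^2 + 7*u + 10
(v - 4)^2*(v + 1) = v^3 - 7*v^2 + 8*v + 16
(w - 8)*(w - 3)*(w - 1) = w^3 - 12*w^2 + 35*w - 24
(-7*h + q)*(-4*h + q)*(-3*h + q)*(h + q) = -84*h^4 - 23*h^3*q + 47*h^2*q^2 - 13*h*q^3 + q^4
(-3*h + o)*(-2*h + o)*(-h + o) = -6*h^3 + 11*h^2*o - 6*h*o^2 + o^3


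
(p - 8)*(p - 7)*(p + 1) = p^3 - 14*p^2 + 41*p + 56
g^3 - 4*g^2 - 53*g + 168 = (g - 8)*(g - 3)*(g + 7)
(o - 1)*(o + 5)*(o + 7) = o^3 + 11*o^2 + 23*o - 35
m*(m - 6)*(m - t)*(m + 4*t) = m^4 + 3*m^3*t - 6*m^3 - 4*m^2*t^2 - 18*m^2*t + 24*m*t^2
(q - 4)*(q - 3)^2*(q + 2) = q^4 - 8*q^3 + 13*q^2 + 30*q - 72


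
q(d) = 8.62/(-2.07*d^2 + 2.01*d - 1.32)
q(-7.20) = -0.07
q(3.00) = -0.62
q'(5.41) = 0.07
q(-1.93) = -0.67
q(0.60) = -10.03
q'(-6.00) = -0.03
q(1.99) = -1.56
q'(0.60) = 5.53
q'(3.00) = 0.46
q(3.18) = -0.54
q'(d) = 8.62*(4.14*d - 2.01)/(-2.07*d^2 + 2.01*d - 1.32)^2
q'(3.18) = 0.38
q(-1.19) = -1.30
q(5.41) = -0.17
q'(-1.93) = -0.52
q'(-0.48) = -4.52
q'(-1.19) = -1.35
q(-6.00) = -0.10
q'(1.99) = 1.76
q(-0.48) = -3.12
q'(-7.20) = -0.02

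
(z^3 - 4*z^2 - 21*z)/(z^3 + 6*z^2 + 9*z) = (z - 7)/(z + 3)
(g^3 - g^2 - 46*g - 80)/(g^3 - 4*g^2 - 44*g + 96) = (g^2 + 7*g + 10)/(g^2 + 4*g - 12)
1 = 1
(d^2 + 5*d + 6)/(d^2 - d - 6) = (d + 3)/(d - 3)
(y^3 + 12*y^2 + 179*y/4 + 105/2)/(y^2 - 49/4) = (2*y^2 + 17*y + 30)/(2*y - 7)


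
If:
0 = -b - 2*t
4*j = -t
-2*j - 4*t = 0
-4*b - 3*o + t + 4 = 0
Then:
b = 0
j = 0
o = 4/3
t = 0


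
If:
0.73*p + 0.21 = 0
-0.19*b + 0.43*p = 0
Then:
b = -0.65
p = -0.29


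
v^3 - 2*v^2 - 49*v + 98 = (v - 7)*(v - 2)*(v + 7)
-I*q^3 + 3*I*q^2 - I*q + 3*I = (q - 3)*(q - I)*(-I*q + 1)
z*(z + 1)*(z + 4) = z^3 + 5*z^2 + 4*z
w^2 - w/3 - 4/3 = (w - 4/3)*(w + 1)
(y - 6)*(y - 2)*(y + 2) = y^3 - 6*y^2 - 4*y + 24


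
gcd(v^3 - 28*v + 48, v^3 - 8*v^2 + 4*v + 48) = v - 4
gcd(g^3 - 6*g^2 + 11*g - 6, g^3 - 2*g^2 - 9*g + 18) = g^2 - 5*g + 6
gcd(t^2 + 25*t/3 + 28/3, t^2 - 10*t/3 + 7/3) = 1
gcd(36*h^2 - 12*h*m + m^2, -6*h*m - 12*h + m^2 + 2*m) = 6*h - m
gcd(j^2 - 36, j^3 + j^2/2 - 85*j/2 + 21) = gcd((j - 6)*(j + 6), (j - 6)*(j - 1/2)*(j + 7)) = j - 6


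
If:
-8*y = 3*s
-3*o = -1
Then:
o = 1/3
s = -8*y/3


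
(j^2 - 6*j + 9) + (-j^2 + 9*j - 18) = 3*j - 9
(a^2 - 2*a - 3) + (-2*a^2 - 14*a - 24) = -a^2 - 16*a - 27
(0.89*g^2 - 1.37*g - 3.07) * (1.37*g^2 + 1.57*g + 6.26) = 1.2193*g^4 - 0.4796*g^3 - 0.7854*g^2 - 13.3961*g - 19.2182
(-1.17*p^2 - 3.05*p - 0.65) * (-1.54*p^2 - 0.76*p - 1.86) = 1.8018*p^4 + 5.5862*p^3 + 5.4952*p^2 + 6.167*p + 1.209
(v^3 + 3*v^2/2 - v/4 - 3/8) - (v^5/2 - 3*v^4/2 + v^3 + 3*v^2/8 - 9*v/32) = -v^5/2 + 3*v^4/2 + 9*v^2/8 + v/32 - 3/8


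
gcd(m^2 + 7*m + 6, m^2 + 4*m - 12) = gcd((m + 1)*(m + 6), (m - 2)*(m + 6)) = m + 6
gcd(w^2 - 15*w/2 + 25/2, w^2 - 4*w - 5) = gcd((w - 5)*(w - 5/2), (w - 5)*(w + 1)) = w - 5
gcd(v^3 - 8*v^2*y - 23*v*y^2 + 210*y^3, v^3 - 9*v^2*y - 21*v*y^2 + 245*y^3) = -v^2 + 2*v*y + 35*y^2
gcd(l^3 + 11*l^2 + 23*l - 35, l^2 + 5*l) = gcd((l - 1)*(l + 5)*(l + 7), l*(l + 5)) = l + 5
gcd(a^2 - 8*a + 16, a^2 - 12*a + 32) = a - 4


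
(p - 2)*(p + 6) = p^2 + 4*p - 12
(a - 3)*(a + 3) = a^2 - 9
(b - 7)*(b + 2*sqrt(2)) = b^2 - 7*b + 2*sqrt(2)*b - 14*sqrt(2)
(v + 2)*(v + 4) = v^2 + 6*v + 8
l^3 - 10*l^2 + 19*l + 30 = (l - 6)*(l - 5)*(l + 1)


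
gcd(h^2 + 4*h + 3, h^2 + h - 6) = h + 3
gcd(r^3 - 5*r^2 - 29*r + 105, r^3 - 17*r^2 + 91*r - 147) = r^2 - 10*r + 21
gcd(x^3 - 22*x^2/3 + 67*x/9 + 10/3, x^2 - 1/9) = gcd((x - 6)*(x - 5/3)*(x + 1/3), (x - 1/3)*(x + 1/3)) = x + 1/3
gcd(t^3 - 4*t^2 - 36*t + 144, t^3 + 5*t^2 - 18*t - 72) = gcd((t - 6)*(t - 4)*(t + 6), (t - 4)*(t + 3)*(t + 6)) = t^2 + 2*t - 24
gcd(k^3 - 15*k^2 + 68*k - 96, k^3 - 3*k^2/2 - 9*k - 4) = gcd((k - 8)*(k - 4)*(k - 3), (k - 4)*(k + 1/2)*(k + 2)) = k - 4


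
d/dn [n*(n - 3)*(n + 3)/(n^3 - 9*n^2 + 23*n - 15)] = (-9*n^2 + 10*n + 15)/(n^4 - 12*n^3 + 46*n^2 - 60*n + 25)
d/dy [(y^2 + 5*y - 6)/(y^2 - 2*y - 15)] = (-7*y^2 - 18*y - 87)/(y^4 - 4*y^3 - 26*y^2 + 60*y + 225)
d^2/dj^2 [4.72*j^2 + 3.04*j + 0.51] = 9.44000000000000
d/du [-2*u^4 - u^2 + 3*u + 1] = -8*u^3 - 2*u + 3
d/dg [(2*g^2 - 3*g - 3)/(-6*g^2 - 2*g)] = (-11*g^2 - 18*g - 3)/(2*g^2*(9*g^2 + 6*g + 1))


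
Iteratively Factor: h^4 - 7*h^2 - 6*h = (h)*(h^3 - 7*h - 6) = h*(h + 2)*(h^2 - 2*h - 3) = h*(h - 3)*(h + 2)*(h + 1)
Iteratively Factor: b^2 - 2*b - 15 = (b + 3)*(b - 5)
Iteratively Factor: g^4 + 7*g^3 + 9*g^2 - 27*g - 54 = (g + 3)*(g^3 + 4*g^2 - 3*g - 18) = (g + 3)^2*(g^2 + g - 6) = (g + 3)^3*(g - 2)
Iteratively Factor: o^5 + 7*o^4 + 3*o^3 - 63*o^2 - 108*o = (o + 4)*(o^4 + 3*o^3 - 9*o^2 - 27*o) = (o - 3)*(o + 4)*(o^3 + 6*o^2 + 9*o) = (o - 3)*(o + 3)*(o + 4)*(o^2 + 3*o) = o*(o - 3)*(o + 3)*(o + 4)*(o + 3)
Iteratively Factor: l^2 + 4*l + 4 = (l + 2)*(l + 2)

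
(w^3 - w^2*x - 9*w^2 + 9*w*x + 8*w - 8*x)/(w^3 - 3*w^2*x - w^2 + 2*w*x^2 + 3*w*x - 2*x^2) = (8 - w)/(-w + 2*x)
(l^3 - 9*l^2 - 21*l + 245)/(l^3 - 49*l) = (l^2 - 2*l - 35)/(l*(l + 7))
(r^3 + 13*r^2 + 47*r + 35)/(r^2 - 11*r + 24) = (r^3 + 13*r^2 + 47*r + 35)/(r^2 - 11*r + 24)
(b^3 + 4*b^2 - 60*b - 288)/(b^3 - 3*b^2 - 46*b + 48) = (b + 6)/(b - 1)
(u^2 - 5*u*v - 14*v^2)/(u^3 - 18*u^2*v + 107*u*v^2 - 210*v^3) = (u + 2*v)/(u^2 - 11*u*v + 30*v^2)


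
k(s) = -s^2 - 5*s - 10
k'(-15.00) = 25.00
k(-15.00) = -160.00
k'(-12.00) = 19.00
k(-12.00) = -94.00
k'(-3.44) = 1.88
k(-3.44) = -4.63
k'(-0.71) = -3.58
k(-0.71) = -6.95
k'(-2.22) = -0.56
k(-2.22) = -3.83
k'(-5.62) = 6.24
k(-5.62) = -13.48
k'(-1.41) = -2.18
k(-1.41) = -4.94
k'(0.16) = -5.32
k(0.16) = -10.83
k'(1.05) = -7.10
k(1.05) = -16.35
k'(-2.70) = 0.40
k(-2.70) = -3.79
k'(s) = -2*s - 5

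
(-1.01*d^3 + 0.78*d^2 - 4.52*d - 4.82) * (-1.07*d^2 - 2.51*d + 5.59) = 1.0807*d^5 + 1.7005*d^4 - 2.7673*d^3 + 20.8628*d^2 - 13.1686*d - 26.9438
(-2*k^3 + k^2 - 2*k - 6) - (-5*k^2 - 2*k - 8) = -2*k^3 + 6*k^2 + 2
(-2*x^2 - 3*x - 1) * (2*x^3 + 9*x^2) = -4*x^5 - 24*x^4 - 29*x^3 - 9*x^2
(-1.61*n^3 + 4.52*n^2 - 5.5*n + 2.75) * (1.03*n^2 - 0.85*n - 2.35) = -1.6583*n^5 + 6.0241*n^4 - 5.7235*n^3 - 3.1145*n^2 + 10.5875*n - 6.4625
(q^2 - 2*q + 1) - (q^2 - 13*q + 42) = 11*q - 41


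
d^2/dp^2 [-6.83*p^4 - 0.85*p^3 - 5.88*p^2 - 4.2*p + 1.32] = -81.96*p^2 - 5.1*p - 11.76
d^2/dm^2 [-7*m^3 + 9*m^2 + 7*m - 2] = 18 - 42*m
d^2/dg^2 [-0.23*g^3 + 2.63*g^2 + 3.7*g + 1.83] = 5.26 - 1.38*g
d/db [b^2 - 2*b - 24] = 2*b - 2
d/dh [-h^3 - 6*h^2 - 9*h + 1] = -3*h^2 - 12*h - 9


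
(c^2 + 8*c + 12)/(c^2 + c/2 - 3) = 2*(c + 6)/(2*c - 3)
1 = 1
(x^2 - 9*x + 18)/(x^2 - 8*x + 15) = (x - 6)/(x - 5)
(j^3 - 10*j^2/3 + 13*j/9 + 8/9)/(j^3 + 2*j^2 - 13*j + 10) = (9*j^2 - 21*j - 8)/(9*(j^2 + 3*j - 10))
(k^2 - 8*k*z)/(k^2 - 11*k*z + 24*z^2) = k/(k - 3*z)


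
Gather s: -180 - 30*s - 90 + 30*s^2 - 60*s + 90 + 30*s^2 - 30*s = 60*s^2 - 120*s - 180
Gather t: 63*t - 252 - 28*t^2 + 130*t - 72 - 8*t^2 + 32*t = -36*t^2 + 225*t - 324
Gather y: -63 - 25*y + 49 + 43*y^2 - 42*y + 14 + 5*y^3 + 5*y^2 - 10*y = 5*y^3 + 48*y^2 - 77*y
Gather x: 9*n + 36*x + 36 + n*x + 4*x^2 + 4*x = 9*n + 4*x^2 + x*(n + 40) + 36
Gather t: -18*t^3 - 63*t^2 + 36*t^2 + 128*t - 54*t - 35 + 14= -18*t^3 - 27*t^2 + 74*t - 21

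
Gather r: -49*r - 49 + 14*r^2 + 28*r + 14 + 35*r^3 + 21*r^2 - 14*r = 35*r^3 + 35*r^2 - 35*r - 35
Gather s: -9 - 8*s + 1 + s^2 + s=s^2 - 7*s - 8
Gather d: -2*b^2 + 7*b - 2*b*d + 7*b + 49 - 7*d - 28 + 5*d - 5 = -2*b^2 + 14*b + d*(-2*b - 2) + 16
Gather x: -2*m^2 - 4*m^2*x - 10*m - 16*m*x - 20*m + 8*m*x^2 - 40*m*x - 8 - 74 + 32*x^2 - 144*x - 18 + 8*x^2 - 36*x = -2*m^2 - 30*m + x^2*(8*m + 40) + x*(-4*m^2 - 56*m - 180) - 100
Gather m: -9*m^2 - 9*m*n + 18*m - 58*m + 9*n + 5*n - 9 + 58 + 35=-9*m^2 + m*(-9*n - 40) + 14*n + 84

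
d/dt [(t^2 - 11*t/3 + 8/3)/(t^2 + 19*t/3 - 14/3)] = 2*(45*t^2 - 66*t + 1)/(9*t^4 + 114*t^3 + 277*t^2 - 532*t + 196)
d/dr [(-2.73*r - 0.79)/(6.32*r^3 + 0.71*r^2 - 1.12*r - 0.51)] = (34.5072*r^3 + 16.9167*r^2 + 1.1218*r + 0.5075)/(39.9424*r^6 + 8.9744*r^5 - 13.6527*r^4 - 8.0368*r^3 + 0.5302*r^2 + 1.1424*r + 0.2601)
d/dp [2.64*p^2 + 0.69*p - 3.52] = 5.28*p + 0.69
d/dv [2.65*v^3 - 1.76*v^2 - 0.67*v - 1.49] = 7.95*v^2 - 3.52*v - 0.67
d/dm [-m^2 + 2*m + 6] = 2 - 2*m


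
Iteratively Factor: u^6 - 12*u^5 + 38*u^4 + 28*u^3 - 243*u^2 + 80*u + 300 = (u - 5)*(u^5 - 7*u^4 + 3*u^3 + 43*u^2 - 28*u - 60) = (u - 5)*(u - 2)*(u^4 - 5*u^3 - 7*u^2 + 29*u + 30) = (u - 5)*(u - 2)*(u + 2)*(u^3 - 7*u^2 + 7*u + 15) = (u - 5)*(u - 2)*(u + 1)*(u + 2)*(u^2 - 8*u + 15) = (u - 5)^2*(u - 2)*(u + 1)*(u + 2)*(u - 3)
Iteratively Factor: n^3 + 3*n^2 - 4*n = (n + 4)*(n^2 - n) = (n - 1)*(n + 4)*(n)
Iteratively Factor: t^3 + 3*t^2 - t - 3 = (t + 3)*(t^2 - 1) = (t - 1)*(t + 3)*(t + 1)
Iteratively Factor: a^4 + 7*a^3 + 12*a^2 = (a)*(a^3 + 7*a^2 + 12*a) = a*(a + 4)*(a^2 + 3*a) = a^2*(a + 4)*(a + 3)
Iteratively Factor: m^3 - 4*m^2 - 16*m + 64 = (m - 4)*(m^2 - 16) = (m - 4)^2*(m + 4)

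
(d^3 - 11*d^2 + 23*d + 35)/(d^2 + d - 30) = (d^2 - 6*d - 7)/(d + 6)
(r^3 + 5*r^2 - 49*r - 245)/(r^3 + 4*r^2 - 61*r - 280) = (r - 7)/(r - 8)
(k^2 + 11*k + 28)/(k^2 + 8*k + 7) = (k + 4)/(k + 1)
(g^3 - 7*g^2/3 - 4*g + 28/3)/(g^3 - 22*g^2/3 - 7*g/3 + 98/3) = (g - 2)/(g - 7)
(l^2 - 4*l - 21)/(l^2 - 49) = (l + 3)/(l + 7)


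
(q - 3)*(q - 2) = q^2 - 5*q + 6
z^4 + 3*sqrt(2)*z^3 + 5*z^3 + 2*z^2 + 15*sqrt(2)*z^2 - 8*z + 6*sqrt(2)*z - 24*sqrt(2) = (z - 1)*(z + 2)*(z + 4)*(z + 3*sqrt(2))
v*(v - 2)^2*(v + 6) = v^4 + 2*v^3 - 20*v^2 + 24*v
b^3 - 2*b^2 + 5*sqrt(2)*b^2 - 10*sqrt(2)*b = b*(b - 2)*(b + 5*sqrt(2))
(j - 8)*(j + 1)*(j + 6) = j^3 - j^2 - 50*j - 48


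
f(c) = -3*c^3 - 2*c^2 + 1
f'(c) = -9*c^2 - 4*c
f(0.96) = -3.50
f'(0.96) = -12.13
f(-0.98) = 1.90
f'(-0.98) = -4.72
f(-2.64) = 42.26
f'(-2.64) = -52.17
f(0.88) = -2.59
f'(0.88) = -10.49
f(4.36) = -285.66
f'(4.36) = -188.53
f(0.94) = -3.26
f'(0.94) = -11.71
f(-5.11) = 349.07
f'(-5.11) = -214.57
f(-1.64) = 8.85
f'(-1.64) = -17.65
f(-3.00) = 64.00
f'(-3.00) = -69.00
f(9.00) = -2348.00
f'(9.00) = -765.00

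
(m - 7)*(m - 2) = m^2 - 9*m + 14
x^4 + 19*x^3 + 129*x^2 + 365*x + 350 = (x + 2)*(x + 5)^2*(x + 7)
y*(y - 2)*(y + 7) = y^3 + 5*y^2 - 14*y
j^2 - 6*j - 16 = (j - 8)*(j + 2)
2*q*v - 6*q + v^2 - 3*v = (2*q + v)*(v - 3)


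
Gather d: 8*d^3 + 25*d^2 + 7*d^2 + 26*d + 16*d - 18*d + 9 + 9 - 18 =8*d^3 + 32*d^2 + 24*d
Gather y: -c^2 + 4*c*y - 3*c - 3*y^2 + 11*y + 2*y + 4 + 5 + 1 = -c^2 - 3*c - 3*y^2 + y*(4*c + 13) + 10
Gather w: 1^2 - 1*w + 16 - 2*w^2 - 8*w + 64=-2*w^2 - 9*w + 81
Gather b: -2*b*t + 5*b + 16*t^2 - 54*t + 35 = b*(5 - 2*t) + 16*t^2 - 54*t + 35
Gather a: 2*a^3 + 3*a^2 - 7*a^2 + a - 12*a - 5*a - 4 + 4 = 2*a^3 - 4*a^2 - 16*a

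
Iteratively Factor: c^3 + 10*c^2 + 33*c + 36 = (c + 3)*(c^2 + 7*c + 12) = (c + 3)^2*(c + 4)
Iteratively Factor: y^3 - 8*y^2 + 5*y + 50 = (y - 5)*(y^2 - 3*y - 10) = (y - 5)*(y + 2)*(y - 5)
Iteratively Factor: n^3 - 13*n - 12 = (n + 1)*(n^2 - n - 12) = (n - 4)*(n + 1)*(n + 3)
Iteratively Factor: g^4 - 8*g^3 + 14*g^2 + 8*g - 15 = (g - 3)*(g^3 - 5*g^2 - g + 5) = (g - 3)*(g - 1)*(g^2 - 4*g - 5) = (g - 5)*(g - 3)*(g - 1)*(g + 1)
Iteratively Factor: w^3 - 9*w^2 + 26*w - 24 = (w - 2)*(w^2 - 7*w + 12) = (w - 3)*(w - 2)*(w - 4)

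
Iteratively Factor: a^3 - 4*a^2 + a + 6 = (a - 2)*(a^2 - 2*a - 3) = (a - 2)*(a + 1)*(a - 3)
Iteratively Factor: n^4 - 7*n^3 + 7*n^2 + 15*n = (n + 1)*(n^3 - 8*n^2 + 15*n) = n*(n + 1)*(n^2 - 8*n + 15) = n*(n - 5)*(n + 1)*(n - 3)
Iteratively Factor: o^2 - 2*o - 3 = (o + 1)*(o - 3)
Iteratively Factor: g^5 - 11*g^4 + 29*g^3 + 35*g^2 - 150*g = (g - 5)*(g^4 - 6*g^3 - g^2 + 30*g) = (g - 5)^2*(g^3 - g^2 - 6*g) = (g - 5)^2*(g - 3)*(g^2 + 2*g) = (g - 5)^2*(g - 3)*(g + 2)*(g)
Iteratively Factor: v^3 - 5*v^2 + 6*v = (v)*(v^2 - 5*v + 6) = v*(v - 3)*(v - 2)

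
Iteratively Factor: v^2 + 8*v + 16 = (v + 4)*(v + 4)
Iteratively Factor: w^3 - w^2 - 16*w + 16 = (w - 4)*(w^2 + 3*w - 4) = (w - 4)*(w - 1)*(w + 4)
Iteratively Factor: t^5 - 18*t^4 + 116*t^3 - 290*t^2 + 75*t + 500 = (t - 5)*(t^4 - 13*t^3 + 51*t^2 - 35*t - 100) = (t - 5)^2*(t^3 - 8*t^2 + 11*t + 20) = (t - 5)^2*(t - 4)*(t^2 - 4*t - 5) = (t - 5)^3*(t - 4)*(t + 1)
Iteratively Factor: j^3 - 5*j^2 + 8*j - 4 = (j - 2)*(j^2 - 3*j + 2) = (j - 2)*(j - 1)*(j - 2)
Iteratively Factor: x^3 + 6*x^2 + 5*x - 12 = (x - 1)*(x^2 + 7*x + 12) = (x - 1)*(x + 3)*(x + 4)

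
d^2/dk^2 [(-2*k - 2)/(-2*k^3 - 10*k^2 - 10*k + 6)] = 2*((k + 1)*(3*k^2 + 10*k + 5)^2 - (3*k^2 + 10*k + (k + 1)*(3*k + 5) + 5)*(k^3 + 5*k^2 + 5*k - 3))/(k^3 + 5*k^2 + 5*k - 3)^3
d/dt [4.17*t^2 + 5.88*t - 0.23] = 8.34*t + 5.88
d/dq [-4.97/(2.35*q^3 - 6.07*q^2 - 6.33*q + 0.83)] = (35.0385*q^2 - 60.3358*q - 31.4601)/(2.35*q^3 - 6.07*q^2 - 6.33*q + 0.83)^2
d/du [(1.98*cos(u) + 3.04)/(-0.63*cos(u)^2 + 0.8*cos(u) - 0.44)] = (-1.2474*cos(u)^2 - 3.8304*cos(u) + 3.3032)*sin(u)/(0.3969*cos(u)^4 - 1.008*cos(u)^3 + 1.1944*cos(u)^2 - 0.704*cos(u) + 0.1936)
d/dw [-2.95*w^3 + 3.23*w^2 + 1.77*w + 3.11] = -8.85*w^2 + 6.46*w + 1.77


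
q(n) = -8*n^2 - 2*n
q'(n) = -16*n - 2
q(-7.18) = -398.06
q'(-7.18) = 112.88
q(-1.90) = -25.08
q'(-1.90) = 28.40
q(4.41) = -164.40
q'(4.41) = -72.56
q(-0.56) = -1.39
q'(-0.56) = 6.96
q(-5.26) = -210.82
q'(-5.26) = 82.16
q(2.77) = -66.92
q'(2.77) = -46.32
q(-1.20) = -9.12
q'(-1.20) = 17.20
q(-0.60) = -1.68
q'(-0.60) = 7.60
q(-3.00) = -66.00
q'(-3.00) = 46.00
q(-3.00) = -66.00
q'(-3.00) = 46.00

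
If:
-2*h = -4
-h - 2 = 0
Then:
No Solution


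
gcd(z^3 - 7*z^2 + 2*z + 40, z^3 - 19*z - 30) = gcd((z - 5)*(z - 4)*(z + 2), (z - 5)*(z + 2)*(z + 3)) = z^2 - 3*z - 10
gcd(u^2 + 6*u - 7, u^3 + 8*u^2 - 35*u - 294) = u + 7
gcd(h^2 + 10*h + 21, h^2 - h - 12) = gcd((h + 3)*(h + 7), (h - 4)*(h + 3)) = h + 3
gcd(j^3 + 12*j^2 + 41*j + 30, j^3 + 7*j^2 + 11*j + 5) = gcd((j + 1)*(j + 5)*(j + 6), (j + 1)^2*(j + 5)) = j^2 + 6*j + 5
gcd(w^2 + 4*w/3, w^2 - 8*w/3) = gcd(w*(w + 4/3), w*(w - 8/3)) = w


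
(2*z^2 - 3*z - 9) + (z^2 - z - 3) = 3*z^2 - 4*z - 12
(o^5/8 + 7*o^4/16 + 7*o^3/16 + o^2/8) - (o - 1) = o^5/8 + 7*o^4/16 + 7*o^3/16 + o^2/8 - o + 1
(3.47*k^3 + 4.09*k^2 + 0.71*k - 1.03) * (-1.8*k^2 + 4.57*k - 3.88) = -6.246*k^5 + 8.4959*k^4 + 3.9497*k^3 - 10.7705*k^2 - 7.4619*k + 3.9964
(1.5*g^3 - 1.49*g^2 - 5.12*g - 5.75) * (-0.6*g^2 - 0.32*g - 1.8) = -0.9*g^5 + 0.414*g^4 + 0.8488*g^3 + 7.7704*g^2 + 11.056*g + 10.35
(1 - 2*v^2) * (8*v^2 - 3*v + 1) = -16*v^4 + 6*v^3 + 6*v^2 - 3*v + 1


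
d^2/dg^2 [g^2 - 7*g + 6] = 2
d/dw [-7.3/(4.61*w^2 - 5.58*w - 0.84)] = (67.306*w - 40.734)/(-4.61*w^2 + 5.58*w + 0.84)^2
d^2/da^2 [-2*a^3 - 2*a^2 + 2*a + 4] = -12*a - 4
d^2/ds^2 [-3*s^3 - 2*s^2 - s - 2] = -18*s - 4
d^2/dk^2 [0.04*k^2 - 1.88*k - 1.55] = 0.0800000000000000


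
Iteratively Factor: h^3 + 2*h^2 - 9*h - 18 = (h + 3)*(h^2 - h - 6) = (h + 2)*(h + 3)*(h - 3)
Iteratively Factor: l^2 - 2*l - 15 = (l - 5)*(l + 3)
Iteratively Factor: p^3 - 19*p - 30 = (p - 5)*(p^2 + 5*p + 6) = (p - 5)*(p + 3)*(p + 2)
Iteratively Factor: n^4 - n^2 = (n + 1)*(n^3 - n^2) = n*(n + 1)*(n^2 - n) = n*(n - 1)*(n + 1)*(n)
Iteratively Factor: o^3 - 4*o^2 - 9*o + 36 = (o - 3)*(o^2 - o - 12) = (o - 3)*(o + 3)*(o - 4)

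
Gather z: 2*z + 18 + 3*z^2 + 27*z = 3*z^2 + 29*z + 18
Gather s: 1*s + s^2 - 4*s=s^2 - 3*s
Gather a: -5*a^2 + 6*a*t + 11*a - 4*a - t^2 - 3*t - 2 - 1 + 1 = -5*a^2 + a*(6*t + 7) - t^2 - 3*t - 2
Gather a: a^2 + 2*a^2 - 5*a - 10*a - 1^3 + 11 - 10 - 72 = 3*a^2 - 15*a - 72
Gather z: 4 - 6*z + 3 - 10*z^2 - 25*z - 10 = -10*z^2 - 31*z - 3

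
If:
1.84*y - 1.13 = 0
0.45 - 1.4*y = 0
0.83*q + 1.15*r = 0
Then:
No Solution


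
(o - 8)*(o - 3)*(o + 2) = o^3 - 9*o^2 + 2*o + 48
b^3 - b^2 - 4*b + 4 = (b - 2)*(b - 1)*(b + 2)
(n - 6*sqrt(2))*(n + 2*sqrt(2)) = n^2 - 4*sqrt(2)*n - 24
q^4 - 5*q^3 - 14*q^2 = q^2*(q - 7)*(q + 2)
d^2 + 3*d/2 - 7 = (d - 2)*(d + 7/2)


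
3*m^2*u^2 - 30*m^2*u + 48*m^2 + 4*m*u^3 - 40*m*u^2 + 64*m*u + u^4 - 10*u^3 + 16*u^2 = (m + u)*(3*m + u)*(u - 8)*(u - 2)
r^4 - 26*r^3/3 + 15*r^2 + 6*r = r*(r - 6)*(r - 3)*(r + 1/3)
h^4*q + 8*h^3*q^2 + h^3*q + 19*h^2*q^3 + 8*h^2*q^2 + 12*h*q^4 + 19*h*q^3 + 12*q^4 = (h + q)*(h + 3*q)*(h + 4*q)*(h*q + q)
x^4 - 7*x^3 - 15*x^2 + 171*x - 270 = (x - 6)*(x - 3)^2*(x + 5)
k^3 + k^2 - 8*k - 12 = (k - 3)*(k + 2)^2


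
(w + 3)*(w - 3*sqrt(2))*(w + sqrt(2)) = w^3 - 2*sqrt(2)*w^2 + 3*w^2 - 6*sqrt(2)*w - 6*w - 18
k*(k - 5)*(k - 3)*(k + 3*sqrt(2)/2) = k^4 - 8*k^3 + 3*sqrt(2)*k^3/2 - 12*sqrt(2)*k^2 + 15*k^2 + 45*sqrt(2)*k/2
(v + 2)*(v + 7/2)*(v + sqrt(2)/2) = v^3 + sqrt(2)*v^2/2 + 11*v^2/2 + 11*sqrt(2)*v/4 + 7*v + 7*sqrt(2)/2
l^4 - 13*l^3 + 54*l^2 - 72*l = l*(l - 6)*(l - 4)*(l - 3)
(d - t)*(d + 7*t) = d^2 + 6*d*t - 7*t^2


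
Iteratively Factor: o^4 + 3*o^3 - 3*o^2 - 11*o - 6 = (o + 3)*(o^3 - 3*o - 2) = (o + 1)*(o + 3)*(o^2 - o - 2) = (o + 1)^2*(o + 3)*(o - 2)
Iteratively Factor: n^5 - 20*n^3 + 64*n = (n + 4)*(n^4 - 4*n^3 - 4*n^2 + 16*n) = (n - 4)*(n + 4)*(n^3 - 4*n) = n*(n - 4)*(n + 4)*(n^2 - 4) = n*(n - 4)*(n - 2)*(n + 4)*(n + 2)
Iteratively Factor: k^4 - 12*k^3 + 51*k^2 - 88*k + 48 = (k - 1)*(k^3 - 11*k^2 + 40*k - 48) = (k - 4)*(k - 1)*(k^2 - 7*k + 12) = (k - 4)^2*(k - 1)*(k - 3)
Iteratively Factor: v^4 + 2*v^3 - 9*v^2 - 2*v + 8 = (v + 4)*(v^3 - 2*v^2 - v + 2) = (v + 1)*(v + 4)*(v^2 - 3*v + 2) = (v - 1)*(v + 1)*(v + 4)*(v - 2)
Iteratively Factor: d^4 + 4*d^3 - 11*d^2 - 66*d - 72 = (d - 4)*(d^3 + 8*d^2 + 21*d + 18) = (d - 4)*(d + 3)*(d^2 + 5*d + 6) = (d - 4)*(d + 3)^2*(d + 2)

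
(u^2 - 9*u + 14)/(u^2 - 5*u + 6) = (u - 7)/(u - 3)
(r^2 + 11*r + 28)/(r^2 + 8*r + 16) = (r + 7)/(r + 4)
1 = 1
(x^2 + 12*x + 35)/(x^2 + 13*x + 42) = (x + 5)/(x + 6)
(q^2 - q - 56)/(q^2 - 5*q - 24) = (q + 7)/(q + 3)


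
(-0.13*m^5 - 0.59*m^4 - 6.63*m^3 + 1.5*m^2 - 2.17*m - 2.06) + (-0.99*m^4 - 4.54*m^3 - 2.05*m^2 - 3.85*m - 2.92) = -0.13*m^5 - 1.58*m^4 - 11.17*m^3 - 0.55*m^2 - 6.02*m - 4.98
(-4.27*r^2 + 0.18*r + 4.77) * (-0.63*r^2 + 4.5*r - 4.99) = 2.6901*r^4 - 19.3284*r^3 + 19.1122*r^2 + 20.5668*r - 23.8023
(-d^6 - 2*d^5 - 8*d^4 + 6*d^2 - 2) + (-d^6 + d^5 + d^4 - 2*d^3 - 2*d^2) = -2*d^6 - d^5 - 7*d^4 - 2*d^3 + 4*d^2 - 2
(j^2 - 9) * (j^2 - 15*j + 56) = j^4 - 15*j^3 + 47*j^2 + 135*j - 504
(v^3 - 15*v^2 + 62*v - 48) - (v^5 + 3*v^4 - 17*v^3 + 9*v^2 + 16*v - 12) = -v^5 - 3*v^4 + 18*v^3 - 24*v^2 + 46*v - 36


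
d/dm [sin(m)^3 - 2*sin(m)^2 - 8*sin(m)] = (3*sin(m)^2 - 4*sin(m) - 8)*cos(m)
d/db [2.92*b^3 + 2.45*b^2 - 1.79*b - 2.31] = 8.76*b^2 + 4.9*b - 1.79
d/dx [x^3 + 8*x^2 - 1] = x*(3*x + 16)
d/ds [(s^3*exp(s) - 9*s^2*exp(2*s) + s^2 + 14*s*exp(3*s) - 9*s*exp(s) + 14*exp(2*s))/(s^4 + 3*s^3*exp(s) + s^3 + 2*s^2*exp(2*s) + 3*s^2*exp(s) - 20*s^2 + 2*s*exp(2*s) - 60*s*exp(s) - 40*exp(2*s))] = (-(s^3*exp(s) - 9*s^2*exp(2*s) + s^2 + 14*s*exp(3*s) - 9*s*exp(s) + 14*exp(2*s))*(3*s^3*exp(s) + 4*s^3 + 4*s^2*exp(2*s) + 12*s^2*exp(s) + 3*s^2 + 8*s*exp(2*s) - 54*s*exp(s) - 40*s - 78*exp(2*s) - 60*exp(s)) + (s^4 + 3*s^3*exp(s) + s^3 + 2*s^2*exp(2*s) + 3*s^2*exp(s) - 20*s^2 + 2*s*exp(2*s) - 60*s*exp(s) - 40*exp(2*s))*(s^3*exp(s) - 18*s^2*exp(2*s) + 3*s^2*exp(s) + 42*s*exp(3*s) - 18*s*exp(2*s) - 9*s*exp(s) + 2*s + 14*exp(3*s) + 28*exp(2*s) - 9*exp(s)))/(s^4 + 3*s^3*exp(s) + s^3 + 2*s^2*exp(2*s) + 3*s^2*exp(s) - 20*s^2 + 2*s*exp(2*s) - 60*s*exp(s) - 40*exp(2*s))^2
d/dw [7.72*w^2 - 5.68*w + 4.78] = 15.44*w - 5.68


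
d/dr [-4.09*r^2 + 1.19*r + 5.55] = 1.19 - 8.18*r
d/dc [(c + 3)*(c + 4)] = 2*c + 7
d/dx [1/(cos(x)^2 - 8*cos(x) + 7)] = 2*(cos(x) - 4)*sin(x)/(cos(x)^2 - 8*cos(x) + 7)^2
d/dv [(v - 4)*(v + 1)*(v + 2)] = 3*v^2 - 2*v - 10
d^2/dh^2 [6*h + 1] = 0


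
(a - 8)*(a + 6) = a^2 - 2*a - 48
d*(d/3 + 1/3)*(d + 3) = d^3/3 + 4*d^2/3 + d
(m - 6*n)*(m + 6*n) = m^2 - 36*n^2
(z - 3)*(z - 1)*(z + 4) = z^3 - 13*z + 12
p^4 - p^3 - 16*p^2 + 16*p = p*(p - 4)*(p - 1)*(p + 4)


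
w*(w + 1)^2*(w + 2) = w^4 + 4*w^3 + 5*w^2 + 2*w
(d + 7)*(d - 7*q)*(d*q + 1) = d^3*q - 7*d^2*q^2 + 7*d^2*q + d^2 - 49*d*q^2 - 7*d*q + 7*d - 49*q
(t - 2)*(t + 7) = t^2 + 5*t - 14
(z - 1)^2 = z^2 - 2*z + 1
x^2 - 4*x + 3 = (x - 3)*(x - 1)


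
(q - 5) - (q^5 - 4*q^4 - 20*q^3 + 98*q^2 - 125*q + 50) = -q^5 + 4*q^4 + 20*q^3 - 98*q^2 + 126*q - 55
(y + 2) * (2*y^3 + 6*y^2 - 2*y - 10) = 2*y^4 + 10*y^3 + 10*y^2 - 14*y - 20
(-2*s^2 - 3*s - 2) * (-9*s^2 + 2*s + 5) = 18*s^4 + 23*s^3 + 2*s^2 - 19*s - 10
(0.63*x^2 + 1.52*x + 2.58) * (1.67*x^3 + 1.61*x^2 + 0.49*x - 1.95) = 1.0521*x^5 + 3.5527*x^4 + 7.0645*x^3 + 3.6701*x^2 - 1.6998*x - 5.031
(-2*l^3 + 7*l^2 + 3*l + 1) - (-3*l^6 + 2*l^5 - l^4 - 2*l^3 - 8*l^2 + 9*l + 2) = 3*l^6 - 2*l^5 + l^4 + 15*l^2 - 6*l - 1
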